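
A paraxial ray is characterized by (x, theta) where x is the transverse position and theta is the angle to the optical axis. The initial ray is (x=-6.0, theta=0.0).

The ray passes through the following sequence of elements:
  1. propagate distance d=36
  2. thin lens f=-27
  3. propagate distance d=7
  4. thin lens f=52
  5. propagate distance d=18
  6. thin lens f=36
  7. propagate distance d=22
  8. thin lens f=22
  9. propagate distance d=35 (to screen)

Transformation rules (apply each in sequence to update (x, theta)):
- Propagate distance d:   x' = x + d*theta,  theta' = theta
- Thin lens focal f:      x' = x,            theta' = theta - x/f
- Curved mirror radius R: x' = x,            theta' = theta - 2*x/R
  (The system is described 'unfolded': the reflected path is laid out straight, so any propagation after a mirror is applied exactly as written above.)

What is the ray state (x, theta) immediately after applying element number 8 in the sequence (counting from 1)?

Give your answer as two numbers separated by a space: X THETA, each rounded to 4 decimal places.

Initial: x=-6.0000 theta=0.0000
After 1 (propagate distance d=36): x=-6.0000 theta=0.0000
After 2 (thin lens f=-27): x=-6.0000 theta=-2/9 (≈-0.2222)
After 3 (propagate distance d=7): x=-68/9 (≈-7.5556) theta=-2/9 (≈-0.2222)
After 4 (thin lens f=52): x=-68/9 (≈-7.5556) theta=-1/13 (≈-0.0769)
After 5 (propagate distance d=18): x=-1046/117 (≈-8.9402) theta=-1/13 (≈-0.0769)
After 6 (thin lens f=36): x=-1046/117 (≈-8.9402) theta=361/2106 (≈0.1714)
After 7 (propagate distance d=22): x=-5443/1053 (≈-5.1690) theta=361/2106 (≈0.1714)
After 8 (thin lens f=22): x=-5443/1053 (≈-5.1690) theta=523/1287 (≈0.4064)
Rounded to 4 decimal places: x = -5.1690, theta = 0.4064

Answer: -5.1690 0.4064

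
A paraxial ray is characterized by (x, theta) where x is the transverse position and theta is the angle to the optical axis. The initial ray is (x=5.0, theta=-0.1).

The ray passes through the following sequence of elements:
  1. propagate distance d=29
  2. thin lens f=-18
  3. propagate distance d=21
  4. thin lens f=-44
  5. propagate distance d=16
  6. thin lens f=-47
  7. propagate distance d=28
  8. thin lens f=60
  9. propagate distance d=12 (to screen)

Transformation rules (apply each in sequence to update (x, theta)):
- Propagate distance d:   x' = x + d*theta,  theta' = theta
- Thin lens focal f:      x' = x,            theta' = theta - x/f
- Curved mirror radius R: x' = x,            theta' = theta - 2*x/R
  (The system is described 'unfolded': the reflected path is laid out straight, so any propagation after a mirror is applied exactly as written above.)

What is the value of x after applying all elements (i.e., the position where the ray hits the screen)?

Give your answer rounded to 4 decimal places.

Initial: x=5.0000 theta=-0.1000
After 1 (propagate distance d=29): x=2.1000 theta=-0.1000
After 2 (thin lens f=-18): x=2.1000 theta=1/60 (≈0.0167)
After 3 (propagate distance d=21): x=2.4500 theta=1/60 (≈0.0167)
After 4 (thin lens f=-44): x=2.4500 theta=191/2640 (≈0.0723)
After 5 (propagate distance d=16): x=2381/660 (≈3.6076) theta=191/2640 (≈0.0723)
After 6 (thin lens f=-47): x=2381/660 (≈3.6076) theta=6167/41360 (≈0.1491)
After 7 (propagate distance d=28): x=120707/15510 (≈7.7825) theta=6167/41360 (≈0.1491)
After 8 (thin lens f=60): x=120707/15510 (≈7.7825) theta=36101/1861200 (≈0.0194)
After 9 (propagate distance d=12 (to screen)): x=1243171/155100 (≈8.0153) theta=36101/1861200 (≈0.0194)
Rounded to 4 decimal places: x = 8.0153

Answer: 8.0153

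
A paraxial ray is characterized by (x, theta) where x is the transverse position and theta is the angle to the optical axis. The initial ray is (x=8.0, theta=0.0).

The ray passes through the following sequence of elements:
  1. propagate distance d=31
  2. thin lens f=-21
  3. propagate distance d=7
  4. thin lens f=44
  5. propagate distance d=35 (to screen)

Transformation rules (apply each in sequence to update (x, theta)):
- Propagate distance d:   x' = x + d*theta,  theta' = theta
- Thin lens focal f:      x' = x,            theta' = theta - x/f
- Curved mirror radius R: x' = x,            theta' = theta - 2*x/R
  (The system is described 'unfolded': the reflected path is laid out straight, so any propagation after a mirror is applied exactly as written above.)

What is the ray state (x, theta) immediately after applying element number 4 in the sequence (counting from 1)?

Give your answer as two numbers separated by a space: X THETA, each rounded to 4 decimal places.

Answer: 10.6667 0.1385

Derivation:
Initial: x=8.0000 theta=0.0000
After 1 (propagate distance d=31): x=8.0000 theta=0.0000
After 2 (thin lens f=-21): x=8.0000 theta=8/21 (≈0.3810)
After 3 (propagate distance d=7): x=32/3 (≈10.6667) theta=8/21 (≈0.3810)
After 4 (thin lens f=44): x=32/3 (≈10.6667) theta=32/231 (≈0.1385)
Rounded to 4 decimal places: x = 10.6667, theta = 0.1385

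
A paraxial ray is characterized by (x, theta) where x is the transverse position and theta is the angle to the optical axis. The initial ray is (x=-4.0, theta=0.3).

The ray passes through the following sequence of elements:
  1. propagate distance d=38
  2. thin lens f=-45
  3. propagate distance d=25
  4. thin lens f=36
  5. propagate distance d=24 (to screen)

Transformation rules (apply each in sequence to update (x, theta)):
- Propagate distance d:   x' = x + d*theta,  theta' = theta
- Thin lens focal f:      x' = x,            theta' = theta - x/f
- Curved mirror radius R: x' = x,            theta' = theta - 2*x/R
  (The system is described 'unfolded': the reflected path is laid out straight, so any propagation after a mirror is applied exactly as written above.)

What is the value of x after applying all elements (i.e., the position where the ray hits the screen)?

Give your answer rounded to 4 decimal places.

Answer: 17.4837

Derivation:
Initial: x=-4.0000 theta=0.3000
After 1 (propagate distance d=38): x=7.4000 theta=0.3000
After 2 (thin lens f=-45): x=7.4000 theta=209/450 (≈0.4644)
After 3 (propagate distance d=25): x=1711/90 (≈19.0111) theta=209/450 (≈0.4644)
After 4 (thin lens f=36): x=1711/90 (≈19.0111) theta=-1031/16200 (≈-0.0636)
After 5 (propagate distance d=24 (to screen)): x=23603/1350 (≈17.4837) theta=-1031/16200 (≈-0.0636)
Rounded to 4 decimal places: x = 17.4837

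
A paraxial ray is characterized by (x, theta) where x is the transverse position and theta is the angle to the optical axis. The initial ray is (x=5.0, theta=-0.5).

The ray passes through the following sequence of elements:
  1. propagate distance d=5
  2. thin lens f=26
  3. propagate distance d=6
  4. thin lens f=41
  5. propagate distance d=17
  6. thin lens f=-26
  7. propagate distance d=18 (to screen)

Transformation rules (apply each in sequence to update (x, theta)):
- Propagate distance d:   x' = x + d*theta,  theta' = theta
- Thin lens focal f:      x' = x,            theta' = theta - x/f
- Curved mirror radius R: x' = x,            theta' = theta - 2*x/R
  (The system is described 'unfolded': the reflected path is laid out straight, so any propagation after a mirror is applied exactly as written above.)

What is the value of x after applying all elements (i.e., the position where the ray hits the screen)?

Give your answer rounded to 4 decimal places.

Answer: -28.4757

Derivation:
Initial: x=5.0000 theta=-0.5000
After 1 (propagate distance d=5): x=2.5000 theta=-0.5000
After 2 (thin lens f=26): x=2.5000 theta=-31/52 (≈-0.5962)
After 3 (propagate distance d=6): x=-14/13 (≈-1.0769) theta=-31/52 (≈-0.5962)
After 4 (thin lens f=41): x=-14/13 (≈-1.0769) theta=-1215/2132 (≈-0.5699)
After 5 (propagate distance d=17): x=-22951/2132 (≈-10.7650) theta=-1215/2132 (≈-0.5699)
After 6 (thin lens f=-26): x=-22951/2132 (≈-10.7650) theta=-54541/55432 (≈-0.9839)
After 7 (propagate distance d=18 (to screen)): x=-197308/6929 (≈-28.4757) theta=-54541/55432 (≈-0.9839)
Rounded to 4 decimal places: x = -28.4757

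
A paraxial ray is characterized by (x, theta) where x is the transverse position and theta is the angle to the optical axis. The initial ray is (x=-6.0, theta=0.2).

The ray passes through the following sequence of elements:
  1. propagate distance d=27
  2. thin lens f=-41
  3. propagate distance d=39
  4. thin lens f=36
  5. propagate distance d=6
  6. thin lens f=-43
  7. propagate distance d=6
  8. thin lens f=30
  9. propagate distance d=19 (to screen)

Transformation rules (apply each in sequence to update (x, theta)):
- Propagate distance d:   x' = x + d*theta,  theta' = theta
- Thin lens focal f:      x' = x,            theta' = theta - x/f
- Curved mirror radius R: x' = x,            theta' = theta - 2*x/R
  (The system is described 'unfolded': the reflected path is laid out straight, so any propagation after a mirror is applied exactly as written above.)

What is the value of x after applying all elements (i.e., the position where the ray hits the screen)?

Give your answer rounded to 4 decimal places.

Initial: x=-6.0000 theta=0.2000
After 1 (propagate distance d=27): x=-0.6000 theta=0.2000
After 2 (thin lens f=-41): x=-0.6000 theta=38/205 (≈0.1854)
After 3 (propagate distance d=39): x=1359/205 (≈6.6293) theta=38/205 (≈0.1854)
After 4 (thin lens f=36): x=1359/205 (≈6.6293) theta=1/820 (≈0.0012)
After 5 (propagate distance d=6): x=2721/410 (≈6.6366) theta=1/820 (≈0.0012)
After 6 (thin lens f=-43): x=2721/410 (≈6.6366) theta=1097/7052 (≈0.1556)
After 7 (propagate distance d=6): x=66729/8815 (≈7.5699) theta=1097/7052 (≈0.1556)
After 8 (thin lens f=30): x=66729/8815 (≈7.5699) theta=-17061/176300 (≈-0.0968)
After 9 (propagate distance d=19 (to screen)): x=1010421/176300 (≈5.7313) theta=-17061/176300 (≈-0.0968)
Rounded to 4 decimal places: x = 5.7313

Answer: 5.7313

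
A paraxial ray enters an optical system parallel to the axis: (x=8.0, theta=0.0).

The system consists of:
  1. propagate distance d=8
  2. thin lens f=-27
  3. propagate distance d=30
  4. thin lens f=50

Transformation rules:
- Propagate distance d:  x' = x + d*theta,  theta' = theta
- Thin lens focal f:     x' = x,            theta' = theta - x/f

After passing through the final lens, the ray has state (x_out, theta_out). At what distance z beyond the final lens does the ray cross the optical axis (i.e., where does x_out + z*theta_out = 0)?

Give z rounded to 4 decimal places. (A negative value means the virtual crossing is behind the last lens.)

Initial: x=8.0000 theta=0.0000
After 1 (propagate distance d=8): x=8.0000 theta=0.0000
After 2 (thin lens f=-27): x=8.0000 theta=8/27 (≈0.2963)
After 3 (propagate distance d=30): x=152/9 (≈16.8889) theta=8/27 (≈0.2963)
After 4 (thin lens f=50): x=152/9 (≈16.8889) theta=-28/675 (≈-0.0415)
z_focus = -x_out/theta_out = -(152/9)/(-28/675) = 2850/7 ≈ 407.1429
Rounded to 4 decimal places: z = 407.1429

Answer: 407.1429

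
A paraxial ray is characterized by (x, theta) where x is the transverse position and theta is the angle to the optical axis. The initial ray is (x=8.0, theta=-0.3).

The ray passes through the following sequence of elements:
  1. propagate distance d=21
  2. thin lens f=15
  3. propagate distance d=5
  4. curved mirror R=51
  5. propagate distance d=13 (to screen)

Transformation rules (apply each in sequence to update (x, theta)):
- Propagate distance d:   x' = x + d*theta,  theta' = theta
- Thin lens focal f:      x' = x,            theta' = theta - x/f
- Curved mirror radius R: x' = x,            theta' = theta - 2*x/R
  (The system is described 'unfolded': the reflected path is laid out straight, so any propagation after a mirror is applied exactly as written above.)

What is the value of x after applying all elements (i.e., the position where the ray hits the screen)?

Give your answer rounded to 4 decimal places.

Answer: -5.5531

Derivation:
Initial: x=8.0000 theta=-0.3000
After 1 (propagate distance d=21): x=1.7000 theta=-0.3000
After 2 (thin lens f=15): x=1.7000 theta=-31/75 (≈-0.4133)
After 3 (propagate distance d=5): x=-11/30 (≈-0.3667) theta=-31/75 (≈-0.4133)
After 4 (curved mirror R=51): x=-11/30 (≈-0.3667) theta=-1526/3825 (≈-0.3990)
After 5 (propagate distance d=13 (to screen)): x=-42481/7650 (≈-5.5531) theta=-1526/3825 (≈-0.3990)
Rounded to 4 decimal places: x = -5.5531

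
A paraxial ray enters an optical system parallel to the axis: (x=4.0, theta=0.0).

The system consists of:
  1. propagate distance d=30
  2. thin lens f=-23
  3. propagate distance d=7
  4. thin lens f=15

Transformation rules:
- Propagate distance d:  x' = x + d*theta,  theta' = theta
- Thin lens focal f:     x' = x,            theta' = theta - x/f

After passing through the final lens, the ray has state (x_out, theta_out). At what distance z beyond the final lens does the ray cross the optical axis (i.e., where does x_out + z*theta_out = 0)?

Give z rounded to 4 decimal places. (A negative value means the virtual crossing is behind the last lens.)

Initial: x=4.0000 theta=0.0000
After 1 (propagate distance d=30): x=4.0000 theta=0.0000
After 2 (thin lens f=-23): x=4.0000 theta=4/23 (≈0.1739)
After 3 (propagate distance d=7): x=120/23 (≈5.2174) theta=4/23 (≈0.1739)
After 4 (thin lens f=15): x=120/23 (≈5.2174) theta=-4/23 (≈-0.1739)
z_focus = -x_out/theta_out = -(120/23)/(-4/23) = 30.0000
Rounded to 4 decimal places: z = 30.0000

Answer: 30.0000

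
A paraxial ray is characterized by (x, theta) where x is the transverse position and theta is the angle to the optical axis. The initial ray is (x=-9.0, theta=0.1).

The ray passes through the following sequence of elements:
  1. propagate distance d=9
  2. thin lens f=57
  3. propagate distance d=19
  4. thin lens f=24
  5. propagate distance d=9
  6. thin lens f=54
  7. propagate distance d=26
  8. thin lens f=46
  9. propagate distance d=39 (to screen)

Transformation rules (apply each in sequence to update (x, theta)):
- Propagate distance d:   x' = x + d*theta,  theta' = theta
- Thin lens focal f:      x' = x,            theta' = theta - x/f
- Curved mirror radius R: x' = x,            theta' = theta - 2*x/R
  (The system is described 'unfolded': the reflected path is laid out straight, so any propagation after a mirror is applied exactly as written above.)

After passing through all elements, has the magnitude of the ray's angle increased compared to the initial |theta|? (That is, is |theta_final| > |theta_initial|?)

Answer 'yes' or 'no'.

Answer: yes

Derivation:
Initial: x=-9.0000 theta=0.1000
After 1 (propagate distance d=9): x=-8.1000 theta=0.1000
After 2 (thin lens f=57): x=-8.1000 theta=23/95 (≈0.2421)
After 3 (propagate distance d=19): x=-3.5000 theta=23/95 (≈0.2421)
After 4 (thin lens f=24): x=-3.5000 theta=1769/4560 (≈0.3879)
After 5 (propagate distance d=9): x=-13/1520 (≈-0.0086) theta=1769/4560 (≈0.3879)
After 6 (thin lens f=54): x=-13/1520 (≈-0.0086) theta=6371/16416 (≈0.3881)
After 7 (propagate distance d=26): x=103441/10260 (≈10.0820) theta=6371/16416 (≈0.3881)
After 8 (thin lens f=46): x=103441/10260 (≈10.0820) theta=318901/1887840 (≈0.1689)
After 9 (propagate distance d=39 (to screen)): x=31470283/1887840 (≈16.6700) theta=318901/1887840 (≈0.1689)
|theta_initial|=0.1000 |theta_final|=318901/1887840 (≈0.1689) -> increased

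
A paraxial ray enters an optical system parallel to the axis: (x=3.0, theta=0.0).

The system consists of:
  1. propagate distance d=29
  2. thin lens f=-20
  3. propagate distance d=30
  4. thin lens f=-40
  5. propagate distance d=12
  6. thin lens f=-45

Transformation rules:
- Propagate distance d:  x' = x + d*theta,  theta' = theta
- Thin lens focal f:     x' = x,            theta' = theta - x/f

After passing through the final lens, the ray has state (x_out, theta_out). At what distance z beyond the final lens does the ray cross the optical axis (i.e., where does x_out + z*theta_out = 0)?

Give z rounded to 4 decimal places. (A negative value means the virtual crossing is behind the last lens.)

Initial: x=3.0000 theta=0.0000
After 1 (propagate distance d=29): x=3.0000 theta=0.0000
After 2 (thin lens f=-20): x=3.0000 theta=0.1500
After 3 (propagate distance d=30): x=7.5000 theta=0.1500
After 4 (thin lens f=-40): x=7.5000 theta=0.3375
After 5 (propagate distance d=12): x=11.5500 theta=0.3375
After 6 (thin lens f=-45): x=11.5500 theta=713/1200 (≈0.5942)
z_focus = -x_out/theta_out = -(11.5500)/(713/1200) = -13860/713 ≈ -19.4390
Rounded to 4 decimal places: z = -19.4390

Answer: -19.4390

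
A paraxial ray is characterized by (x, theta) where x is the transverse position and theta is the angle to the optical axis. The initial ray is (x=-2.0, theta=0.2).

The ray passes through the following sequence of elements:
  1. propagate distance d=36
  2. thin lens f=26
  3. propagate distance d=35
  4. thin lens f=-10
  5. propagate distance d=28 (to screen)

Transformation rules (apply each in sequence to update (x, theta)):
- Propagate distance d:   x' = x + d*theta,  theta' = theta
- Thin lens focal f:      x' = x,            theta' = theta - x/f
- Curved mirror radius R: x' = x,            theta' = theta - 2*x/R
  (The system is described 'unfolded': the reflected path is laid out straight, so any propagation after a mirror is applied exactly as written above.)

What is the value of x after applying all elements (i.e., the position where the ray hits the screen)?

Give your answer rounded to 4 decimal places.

Answer: 19.7600

Derivation:
Initial: x=-2.0000 theta=0.2000
After 1 (propagate distance d=36): x=5.2000 theta=0.2000
After 2 (thin lens f=26): x=5.2000 theta=0.0000
After 3 (propagate distance d=35): x=5.2000 theta=0.0000
After 4 (thin lens f=-10): x=5.2000 theta=0.5200
After 5 (propagate distance d=28 (to screen)): x=19.7600 theta=0.5200
Rounded to 4 decimal places: x = 19.7600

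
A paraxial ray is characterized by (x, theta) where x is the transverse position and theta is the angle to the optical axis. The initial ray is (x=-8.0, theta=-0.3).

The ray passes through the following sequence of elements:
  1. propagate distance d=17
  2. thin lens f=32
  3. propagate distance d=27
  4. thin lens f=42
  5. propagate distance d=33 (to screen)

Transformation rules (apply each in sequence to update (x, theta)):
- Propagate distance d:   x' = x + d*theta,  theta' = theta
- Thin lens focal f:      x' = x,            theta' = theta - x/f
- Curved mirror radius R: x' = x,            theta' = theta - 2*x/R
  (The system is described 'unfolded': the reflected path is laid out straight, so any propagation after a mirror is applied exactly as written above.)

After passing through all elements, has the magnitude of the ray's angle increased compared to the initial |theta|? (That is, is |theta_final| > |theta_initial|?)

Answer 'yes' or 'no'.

Answer: yes

Derivation:
Initial: x=-8.0000 theta=-0.3000
After 1 (propagate distance d=17): x=-13.1000 theta=-0.3000
After 2 (thin lens f=32): x=-13.1000 theta=7/64 (≈0.1094)
After 3 (propagate distance d=27): x=-3247/320 (≈-10.1469) theta=7/64 (≈0.1094)
After 4 (thin lens f=42): x=-3247/320 (≈-10.1469) theta=4717/13440 (≈0.3510)
After 5 (propagate distance d=33 (to screen)): x=6429/4480 (≈1.4350) theta=4717/13440 (≈0.3510)
|theta_initial|=0.3000 |theta_final|=4717/13440 (≈0.3510) -> increased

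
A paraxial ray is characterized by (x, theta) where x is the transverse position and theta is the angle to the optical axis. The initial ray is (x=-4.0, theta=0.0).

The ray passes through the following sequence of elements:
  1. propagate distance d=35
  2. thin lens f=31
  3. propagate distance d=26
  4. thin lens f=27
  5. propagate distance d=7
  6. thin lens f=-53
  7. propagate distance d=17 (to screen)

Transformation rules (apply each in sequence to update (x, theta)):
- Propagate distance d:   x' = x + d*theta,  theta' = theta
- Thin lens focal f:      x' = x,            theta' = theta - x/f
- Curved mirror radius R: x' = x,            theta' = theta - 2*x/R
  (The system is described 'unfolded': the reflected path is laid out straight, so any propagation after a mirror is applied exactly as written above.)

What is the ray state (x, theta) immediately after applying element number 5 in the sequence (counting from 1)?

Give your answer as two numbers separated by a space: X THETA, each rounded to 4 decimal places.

Initial: x=-4.0000 theta=0.0000
After 1 (propagate distance d=35): x=-4.0000 theta=0.0000
After 2 (thin lens f=31): x=-4.0000 theta=4/31 (≈0.1290)
After 3 (propagate distance d=26): x=-20/31 (≈-0.6452) theta=4/31 (≈0.1290)
After 4 (thin lens f=27): x=-20/31 (≈-0.6452) theta=128/837 (≈0.1529)
After 5 (propagate distance d=7): x=356/837 (≈0.4253) theta=128/837 (≈0.1529)
Rounded to 4 decimal places: x = 0.4253, theta = 0.1529

Answer: 0.4253 0.1529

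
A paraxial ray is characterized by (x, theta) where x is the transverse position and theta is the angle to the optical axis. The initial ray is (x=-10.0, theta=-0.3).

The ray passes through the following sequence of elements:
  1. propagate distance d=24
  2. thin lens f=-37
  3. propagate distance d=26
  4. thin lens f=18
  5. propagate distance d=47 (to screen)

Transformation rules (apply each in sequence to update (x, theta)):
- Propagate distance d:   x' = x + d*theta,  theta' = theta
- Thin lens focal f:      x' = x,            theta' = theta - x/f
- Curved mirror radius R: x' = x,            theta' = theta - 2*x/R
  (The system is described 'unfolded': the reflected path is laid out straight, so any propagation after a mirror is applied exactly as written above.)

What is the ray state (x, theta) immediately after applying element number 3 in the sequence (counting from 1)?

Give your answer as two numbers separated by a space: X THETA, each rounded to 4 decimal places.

Answer: -37.0865 -0.7649

Derivation:
Initial: x=-10.0000 theta=-0.3000
After 1 (propagate distance d=24): x=-17.2000 theta=-0.3000
After 2 (thin lens f=-37): x=-17.2000 theta=-283/370 (≈-0.7649)
After 3 (propagate distance d=26): x=-6861/185 (≈-37.0865) theta=-283/370 (≈-0.7649)
Rounded to 4 decimal places: x = -37.0865, theta = -0.7649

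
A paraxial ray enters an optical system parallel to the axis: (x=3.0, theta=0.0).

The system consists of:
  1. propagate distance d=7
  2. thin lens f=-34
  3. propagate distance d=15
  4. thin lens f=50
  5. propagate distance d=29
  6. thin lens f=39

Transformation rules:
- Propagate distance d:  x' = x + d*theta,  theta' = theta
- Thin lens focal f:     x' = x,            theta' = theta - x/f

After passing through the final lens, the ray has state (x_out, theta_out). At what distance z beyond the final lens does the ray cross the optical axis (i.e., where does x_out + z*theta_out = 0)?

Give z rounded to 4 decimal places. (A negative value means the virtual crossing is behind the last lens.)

Answer: 39.6234

Derivation:
Initial: x=3.0000 theta=0.0000
After 1 (propagate distance d=7): x=3.0000 theta=0.0000
After 2 (thin lens f=-34): x=3.0000 theta=3/34 (≈0.0882)
After 3 (propagate distance d=15): x=147/34 (≈4.3235) theta=3/34 (≈0.0882)
After 4 (thin lens f=50): x=147/34 (≈4.3235) theta=3/1700 (≈0.0018)
After 5 (propagate distance d=29): x=7437/1700 (≈4.3747) theta=3/1700 (≈0.0018)
After 6 (thin lens f=39): x=7437/1700 (≈4.3747) theta=-122/1105 (≈-0.1104)
z_focus = -x_out/theta_out = -(7437/1700)/(-122/1105) = 96681/2440 ≈ 39.6234
Rounded to 4 decimal places: z = 39.6234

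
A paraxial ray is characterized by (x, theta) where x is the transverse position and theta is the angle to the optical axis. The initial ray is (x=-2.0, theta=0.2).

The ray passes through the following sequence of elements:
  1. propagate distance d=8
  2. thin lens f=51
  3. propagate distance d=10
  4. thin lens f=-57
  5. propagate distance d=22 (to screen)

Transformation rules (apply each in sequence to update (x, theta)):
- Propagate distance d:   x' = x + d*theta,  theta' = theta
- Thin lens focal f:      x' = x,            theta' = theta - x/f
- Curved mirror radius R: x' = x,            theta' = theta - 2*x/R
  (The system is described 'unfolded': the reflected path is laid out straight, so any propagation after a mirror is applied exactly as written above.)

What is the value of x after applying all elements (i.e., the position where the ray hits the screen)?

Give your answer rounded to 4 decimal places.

Answer: 6.8988

Derivation:
Initial: x=-2.0000 theta=0.2000
After 1 (propagate distance d=8): x=-0.4000 theta=0.2000
After 2 (thin lens f=51): x=-0.4000 theta=53/255 (≈0.2078)
After 3 (propagate distance d=10): x=428/255 (≈1.6784) theta=53/255 (≈0.2078)
After 4 (thin lens f=-57): x=428/255 (≈1.6784) theta=3449/14535 (≈0.2373)
After 5 (propagate distance d=22 (to screen)): x=100274/14535 (≈6.8988) theta=3449/14535 (≈0.2373)
Rounded to 4 decimal places: x = 6.8988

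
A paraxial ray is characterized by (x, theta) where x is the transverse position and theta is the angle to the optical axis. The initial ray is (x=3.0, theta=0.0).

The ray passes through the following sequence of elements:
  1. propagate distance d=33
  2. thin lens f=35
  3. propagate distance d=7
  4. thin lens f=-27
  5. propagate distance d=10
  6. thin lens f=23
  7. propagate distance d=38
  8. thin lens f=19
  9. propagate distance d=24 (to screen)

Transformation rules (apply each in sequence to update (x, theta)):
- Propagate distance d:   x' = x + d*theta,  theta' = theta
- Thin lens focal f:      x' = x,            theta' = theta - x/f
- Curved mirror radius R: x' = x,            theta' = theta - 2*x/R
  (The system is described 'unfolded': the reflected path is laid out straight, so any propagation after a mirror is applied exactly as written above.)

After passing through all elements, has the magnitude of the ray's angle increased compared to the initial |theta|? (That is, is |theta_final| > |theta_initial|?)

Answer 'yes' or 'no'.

Answer: yes

Derivation:
Initial: x=3.0000 theta=0.0000
After 1 (propagate distance d=33): x=3.0000 theta=0.0000
After 2 (thin lens f=35): x=3.0000 theta=-3/35 (≈-0.0857)
After 3 (propagate distance d=7): x=2.4000 theta=-3/35 (≈-0.0857)
After 4 (thin lens f=-27): x=2.4000 theta=1/315 (≈0.0032)
After 5 (propagate distance d=10): x=766/315 (≈2.4317) theta=1/315 (≈0.0032)
After 6 (thin lens f=23): x=766/315 (≈2.4317) theta=-743/7245 (≈-0.1026)
After 7 (propagate distance d=38): x=-10616/7245 (≈-1.4653) theta=-743/7245 (≈-0.1026)
After 8 (thin lens f=19): x=-10616/7245 (≈-1.4653) theta=-389/15295 (≈-0.0254)
After 9 (propagate distance d=24 (to screen)): x=-285728/137655 (≈-2.0757) theta=-389/15295 (≈-0.0254)
|theta_initial|=0.0000 |theta_final|=389/15295 (≈0.0254) -> increased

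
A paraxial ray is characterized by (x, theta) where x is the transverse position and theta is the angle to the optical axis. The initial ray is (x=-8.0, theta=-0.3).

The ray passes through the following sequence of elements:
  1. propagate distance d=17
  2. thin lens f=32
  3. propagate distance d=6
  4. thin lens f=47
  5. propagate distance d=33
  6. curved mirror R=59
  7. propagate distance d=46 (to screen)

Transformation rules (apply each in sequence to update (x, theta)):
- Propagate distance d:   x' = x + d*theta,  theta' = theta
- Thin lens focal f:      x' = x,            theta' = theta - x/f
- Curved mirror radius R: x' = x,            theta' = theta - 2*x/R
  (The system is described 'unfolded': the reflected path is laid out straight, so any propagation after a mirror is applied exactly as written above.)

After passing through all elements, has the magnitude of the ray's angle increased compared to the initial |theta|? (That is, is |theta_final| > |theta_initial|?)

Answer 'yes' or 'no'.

Answer: yes

Derivation:
Initial: x=-8.0000 theta=-0.3000
After 1 (propagate distance d=17): x=-13.1000 theta=-0.3000
After 2 (thin lens f=32): x=-13.1000 theta=7/64 (≈0.1094)
After 3 (propagate distance d=6): x=-1991/160 (≈-12.4438) theta=7/64 (≈0.1094)
After 4 (thin lens f=47): x=-1991/160 (≈-12.4438) theta=5627/15040 (≈0.3741)
After 5 (propagate distance d=33): x=-1463/15040 (≈-0.0973) theta=5627/15040 (≈0.3741)
After 6 (curved mirror R=59): x=-1463/15040 (≈-0.0973) theta=334919/887360 (≈0.3774)
After 7 (propagate distance d=46 (to screen)): x=15319957/887360 (≈17.2646) theta=334919/887360 (≈0.3774)
|theta_initial|=0.3000 |theta_final|=334919/887360 (≈0.3774) -> increased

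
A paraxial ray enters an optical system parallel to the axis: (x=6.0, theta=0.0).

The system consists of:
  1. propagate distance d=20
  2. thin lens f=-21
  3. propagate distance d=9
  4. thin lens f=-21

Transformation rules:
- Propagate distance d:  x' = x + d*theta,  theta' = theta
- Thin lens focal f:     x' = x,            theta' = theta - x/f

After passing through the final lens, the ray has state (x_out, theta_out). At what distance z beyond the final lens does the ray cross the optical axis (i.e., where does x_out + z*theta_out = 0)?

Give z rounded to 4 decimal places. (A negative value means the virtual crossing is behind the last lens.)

Initial: x=6.0000 theta=0.0000
After 1 (propagate distance d=20): x=6.0000 theta=0.0000
After 2 (thin lens f=-21): x=6.0000 theta=2/7 (≈0.2857)
After 3 (propagate distance d=9): x=60/7 (≈8.5714) theta=2/7 (≈0.2857)
After 4 (thin lens f=-21): x=60/7 (≈8.5714) theta=34/49 (≈0.6939)
z_focus = -x_out/theta_out = -(60/7)/(34/49) = -210/17 ≈ -12.3529
Rounded to 4 decimal places: z = -12.3529

Answer: -12.3529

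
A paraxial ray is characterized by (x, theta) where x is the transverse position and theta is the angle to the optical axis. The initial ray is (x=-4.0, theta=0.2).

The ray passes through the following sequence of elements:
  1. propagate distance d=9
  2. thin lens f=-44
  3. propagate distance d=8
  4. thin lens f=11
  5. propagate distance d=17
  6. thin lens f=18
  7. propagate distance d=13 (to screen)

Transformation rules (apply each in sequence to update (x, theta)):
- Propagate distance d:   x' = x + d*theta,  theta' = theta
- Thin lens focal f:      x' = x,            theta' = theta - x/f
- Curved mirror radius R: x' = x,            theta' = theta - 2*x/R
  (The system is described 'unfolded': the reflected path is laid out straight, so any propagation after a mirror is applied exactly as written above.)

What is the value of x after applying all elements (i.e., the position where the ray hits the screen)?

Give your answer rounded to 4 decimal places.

Answer: 3.9917

Derivation:
Initial: x=-4.0000 theta=0.2000
After 1 (propagate distance d=9): x=-2.2000 theta=0.2000
After 2 (thin lens f=-44): x=-2.2000 theta=0.1500
After 3 (propagate distance d=8): x=-1.0000 theta=0.1500
After 4 (thin lens f=11): x=-1.0000 theta=53/220 (≈0.2409)
After 5 (propagate distance d=17): x=681/220 (≈3.0955) theta=53/220 (≈0.2409)
After 6 (thin lens f=18): x=681/220 (≈3.0955) theta=91/1320 (≈0.0689)
After 7 (propagate distance d=13 (to screen)): x=479/120 (≈3.9917) theta=91/1320 (≈0.0689)
Rounded to 4 decimal places: x = 3.9917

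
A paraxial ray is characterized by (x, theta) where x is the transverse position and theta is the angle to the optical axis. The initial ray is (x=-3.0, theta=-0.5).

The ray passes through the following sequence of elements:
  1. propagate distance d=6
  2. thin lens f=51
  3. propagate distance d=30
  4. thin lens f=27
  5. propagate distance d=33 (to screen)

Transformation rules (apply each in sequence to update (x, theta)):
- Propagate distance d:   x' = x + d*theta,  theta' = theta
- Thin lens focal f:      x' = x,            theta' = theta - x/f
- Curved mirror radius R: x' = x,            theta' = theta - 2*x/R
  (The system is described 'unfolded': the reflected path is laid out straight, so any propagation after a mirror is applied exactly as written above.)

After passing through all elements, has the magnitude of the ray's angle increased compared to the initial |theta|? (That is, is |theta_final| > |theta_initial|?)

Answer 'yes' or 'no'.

Initial: x=-3.0000 theta=-0.5000
After 1 (propagate distance d=6): x=-6.0000 theta=-0.5000
After 2 (thin lens f=51): x=-6.0000 theta=-13/34 (≈-0.3824)
After 3 (propagate distance d=30): x=-297/17 (≈-17.4706) theta=-13/34 (≈-0.3824)
After 4 (thin lens f=27): x=-297/17 (≈-17.4706) theta=9/34 (≈0.2647)
After 5 (propagate distance d=33 (to screen)): x=-297/34 (≈-8.7353) theta=9/34 (≈0.2647)
|theta_initial|=0.5000 |theta_final|=9/34 (≈0.2647) -> not increased

Answer: no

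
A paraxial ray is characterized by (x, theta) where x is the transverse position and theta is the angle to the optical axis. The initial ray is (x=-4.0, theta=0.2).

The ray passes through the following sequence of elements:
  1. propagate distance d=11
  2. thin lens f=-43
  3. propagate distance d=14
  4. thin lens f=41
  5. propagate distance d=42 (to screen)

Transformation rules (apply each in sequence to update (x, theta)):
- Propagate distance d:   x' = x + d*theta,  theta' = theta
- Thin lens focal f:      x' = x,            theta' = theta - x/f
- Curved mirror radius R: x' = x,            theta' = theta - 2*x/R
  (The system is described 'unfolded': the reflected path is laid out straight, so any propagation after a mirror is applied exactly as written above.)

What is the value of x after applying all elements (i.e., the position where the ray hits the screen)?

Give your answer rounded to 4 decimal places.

Initial: x=-4.0000 theta=0.2000
After 1 (propagate distance d=11): x=-1.8000 theta=0.2000
After 2 (thin lens f=-43): x=-1.8000 theta=34/215 (≈0.1581)
After 3 (propagate distance d=14): x=89/215 (≈0.4140) theta=34/215 (≈0.1581)
After 4 (thin lens f=41): x=89/215 (≈0.4140) theta=261/1763 (≈0.1480)
After 5 (propagate distance d=42 (to screen)): x=58459/8815 (≈6.6318) theta=261/1763 (≈0.1480)
Rounded to 4 decimal places: x = 6.6318

Answer: 6.6318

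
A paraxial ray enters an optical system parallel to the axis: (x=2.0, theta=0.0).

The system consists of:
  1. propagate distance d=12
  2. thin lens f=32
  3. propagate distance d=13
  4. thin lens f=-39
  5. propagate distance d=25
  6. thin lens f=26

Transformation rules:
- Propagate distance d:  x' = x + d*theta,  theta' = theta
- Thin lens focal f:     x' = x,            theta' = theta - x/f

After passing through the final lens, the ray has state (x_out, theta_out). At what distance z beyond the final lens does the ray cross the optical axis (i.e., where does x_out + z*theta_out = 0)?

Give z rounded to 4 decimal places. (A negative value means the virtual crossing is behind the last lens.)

Answer: 8.2339

Derivation:
Initial: x=2.0000 theta=0.0000
After 1 (propagate distance d=12): x=2.0000 theta=0.0000
After 2 (thin lens f=32): x=2.0000 theta=-0.0625
After 3 (propagate distance d=13): x=1.1875 theta=-0.0625
After 4 (thin lens f=-39): x=1.1875 theta=-5/156 (≈-0.0321)
After 5 (propagate distance d=25): x=241/624 (≈0.3862) theta=-5/156 (≈-0.0321)
After 6 (thin lens f=26): x=241/624 (≈0.3862) theta=-761/16224 (≈-0.0469)
z_focus = -x_out/theta_out = -(241/624)/(-761/16224) = 6266/761 ≈ 8.2339
Rounded to 4 decimal places: z = 8.2339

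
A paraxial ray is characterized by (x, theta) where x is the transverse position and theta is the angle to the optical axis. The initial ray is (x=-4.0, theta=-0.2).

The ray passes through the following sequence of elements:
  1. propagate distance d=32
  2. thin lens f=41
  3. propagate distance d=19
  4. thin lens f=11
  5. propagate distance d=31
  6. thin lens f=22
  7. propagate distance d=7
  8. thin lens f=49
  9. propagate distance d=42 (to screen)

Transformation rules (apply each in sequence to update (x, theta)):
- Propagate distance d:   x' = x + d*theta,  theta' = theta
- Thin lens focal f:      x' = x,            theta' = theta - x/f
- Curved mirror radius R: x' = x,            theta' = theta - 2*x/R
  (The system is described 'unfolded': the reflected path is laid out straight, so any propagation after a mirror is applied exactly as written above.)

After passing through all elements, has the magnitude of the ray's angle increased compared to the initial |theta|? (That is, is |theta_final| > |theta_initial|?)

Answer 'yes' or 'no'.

Initial: x=-4.0000 theta=-0.2000
After 1 (propagate distance d=32): x=-10.4000 theta=-0.2000
After 2 (thin lens f=41): x=-10.4000 theta=11/205 (≈0.0537)
After 3 (propagate distance d=19): x=-1923/205 (≈-9.3805) theta=11/205 (≈0.0537)
After 4 (thin lens f=11): x=-1923/205 (≈-9.3805) theta=2044/2255 (≈0.9064)
After 5 (propagate distance d=31): x=42211/2255 (≈18.7188) theta=2044/2255 (≈0.9064)
After 6 (thin lens f=22): x=42211/2255 (≈18.7188) theta=2757/49610 (≈0.0556)
After 7 (propagate distance d=7): x=947941/49610 (≈19.1079) theta=2757/49610 (≈0.0556)
After 8 (thin lens f=49): x=947941/49610 (≈19.1079) theta=-406424/1215445 (≈-0.3344)
After 9 (propagate distance d=42 (to screen)): x=1758499/347270 (≈5.0638) theta=-406424/1215445 (≈-0.3344)
|theta_initial|=0.2000 |theta_final|=406424/1215445 (≈0.3344) -> increased

Answer: yes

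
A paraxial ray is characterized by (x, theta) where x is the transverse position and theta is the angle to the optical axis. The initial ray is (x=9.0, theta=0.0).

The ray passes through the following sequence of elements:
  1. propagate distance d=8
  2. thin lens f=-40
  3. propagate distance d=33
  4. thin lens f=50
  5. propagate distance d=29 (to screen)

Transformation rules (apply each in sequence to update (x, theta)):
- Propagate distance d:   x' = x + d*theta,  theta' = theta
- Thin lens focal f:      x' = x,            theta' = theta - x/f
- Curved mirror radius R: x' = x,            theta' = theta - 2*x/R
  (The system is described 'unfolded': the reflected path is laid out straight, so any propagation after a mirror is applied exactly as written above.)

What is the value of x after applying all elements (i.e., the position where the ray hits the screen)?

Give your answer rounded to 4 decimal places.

Answer: 13.4235

Derivation:
Initial: x=9.0000 theta=0.0000
After 1 (propagate distance d=8): x=9.0000 theta=0.0000
After 2 (thin lens f=-40): x=9.0000 theta=0.2250
After 3 (propagate distance d=33): x=16.4250 theta=0.2250
After 4 (thin lens f=50): x=16.4250 theta=-0.1035
After 5 (propagate distance d=29 (to screen)): x=13.4235 theta=-0.1035
Rounded to 4 decimal places: x = 13.4235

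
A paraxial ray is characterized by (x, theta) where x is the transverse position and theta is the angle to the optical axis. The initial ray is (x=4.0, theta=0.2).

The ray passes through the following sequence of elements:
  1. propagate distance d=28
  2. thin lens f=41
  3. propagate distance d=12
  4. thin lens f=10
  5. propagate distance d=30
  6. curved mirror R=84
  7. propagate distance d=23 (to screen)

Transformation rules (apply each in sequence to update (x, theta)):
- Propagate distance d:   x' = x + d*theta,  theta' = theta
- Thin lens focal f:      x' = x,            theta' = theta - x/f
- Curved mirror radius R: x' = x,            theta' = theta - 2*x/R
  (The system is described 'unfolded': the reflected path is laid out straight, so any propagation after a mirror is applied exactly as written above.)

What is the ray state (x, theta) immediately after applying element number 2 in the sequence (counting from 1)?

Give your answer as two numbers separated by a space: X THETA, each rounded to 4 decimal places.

Answer: 9.6000 -0.0341

Derivation:
Initial: x=4.0000 theta=0.2000
After 1 (propagate distance d=28): x=9.6000 theta=0.2000
After 2 (thin lens f=41): x=9.6000 theta=-7/205 (≈-0.0341)
Rounded to 4 decimal places: x = 9.6000, theta = -0.0341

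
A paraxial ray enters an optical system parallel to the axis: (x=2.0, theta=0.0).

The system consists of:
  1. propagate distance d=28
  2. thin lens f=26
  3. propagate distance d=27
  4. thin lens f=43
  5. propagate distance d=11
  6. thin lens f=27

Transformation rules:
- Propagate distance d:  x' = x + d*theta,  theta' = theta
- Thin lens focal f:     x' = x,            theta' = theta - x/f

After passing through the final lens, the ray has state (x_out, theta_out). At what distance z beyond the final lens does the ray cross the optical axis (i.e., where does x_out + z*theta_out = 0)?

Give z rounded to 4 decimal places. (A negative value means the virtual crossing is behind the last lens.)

Answer: -21.6773

Derivation:
Initial: x=2.0000 theta=0.0000
After 1 (propagate distance d=28): x=2.0000 theta=0.0000
After 2 (thin lens f=26): x=2.0000 theta=-1/13 (≈-0.0769)
After 3 (propagate distance d=27): x=-1/13 (≈-0.0769) theta=-1/13 (≈-0.0769)
After 4 (thin lens f=43): x=-1/13 (≈-0.0769) theta=-42/559 (≈-0.0751)
After 5 (propagate distance d=11): x=-505/559 (≈-0.9034) theta=-42/559 (≈-0.0751)
After 6 (thin lens f=27): x=-505/559 (≈-0.9034) theta=-629/15093 (≈-0.0417)
z_focus = -x_out/theta_out = -(-505/559)/(-629/15093) = -13635/629 ≈ -21.6773
Rounded to 4 decimal places: z = -21.6773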